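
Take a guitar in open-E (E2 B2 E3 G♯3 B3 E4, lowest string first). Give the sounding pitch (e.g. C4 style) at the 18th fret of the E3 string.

A♯4

Each fret is one semitone, so E3 + 18 = A♯4.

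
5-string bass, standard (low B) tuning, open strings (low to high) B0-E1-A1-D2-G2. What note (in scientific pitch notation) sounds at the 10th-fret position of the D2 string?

C3

D2 is MIDI 38. Adding 10 gives 48, which is C3.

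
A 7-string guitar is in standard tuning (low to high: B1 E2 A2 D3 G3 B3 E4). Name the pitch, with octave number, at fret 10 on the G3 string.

F4

Each fret is one semitone, so G3 + 10 = F4.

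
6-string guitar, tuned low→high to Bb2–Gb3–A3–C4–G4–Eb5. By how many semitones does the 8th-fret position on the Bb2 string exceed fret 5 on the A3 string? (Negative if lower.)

Bb2 at fret 8 → Gb3 (MIDI 54); A3 at fret 5 → D4 (MIDI 62).
54 − 62 = -8, so the two pitches are 8 semitones apart.

-8 semitones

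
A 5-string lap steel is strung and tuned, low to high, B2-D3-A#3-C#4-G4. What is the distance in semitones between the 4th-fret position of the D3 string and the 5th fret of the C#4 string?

D3 at fret 4 → F#3 (MIDI 54); C#4 at fret 5 → F#4 (MIDI 66).
54 − 66 = -12, so the two pitches are 12 semitones apart, with F#4 the higher.

12 semitones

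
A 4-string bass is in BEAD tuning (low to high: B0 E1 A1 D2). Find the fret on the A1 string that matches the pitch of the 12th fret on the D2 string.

17

Fret 12 on D2 is MIDI 38 + 12 = 50 (D3). On the A1 string (open MIDI 33), that pitch is 50 − 33 = fret 17.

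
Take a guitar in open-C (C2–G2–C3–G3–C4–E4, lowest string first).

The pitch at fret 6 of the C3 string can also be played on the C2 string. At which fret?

Fret 6 on C3 is MIDI 48 + 6 = 54 (F♯3). On the C2 string (open MIDI 36), that pitch is 54 − 36 = fret 18.

18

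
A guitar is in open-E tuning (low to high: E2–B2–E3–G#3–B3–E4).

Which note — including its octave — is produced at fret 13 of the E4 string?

F5

Each fret is one semitone, so E4 + 13 = F5.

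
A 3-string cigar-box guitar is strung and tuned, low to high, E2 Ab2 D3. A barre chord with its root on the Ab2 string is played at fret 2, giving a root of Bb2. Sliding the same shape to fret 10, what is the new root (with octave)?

Moving from fret 2 to fret 10 shifts the root by 8 semitones.
Bb2 up 8 semitones is Gb3.

Gb3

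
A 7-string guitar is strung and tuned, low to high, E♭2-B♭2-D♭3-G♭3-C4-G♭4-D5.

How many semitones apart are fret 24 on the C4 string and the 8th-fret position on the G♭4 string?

10 semitones

C4 at fret 24 → C6 (MIDI 84); G♭4 at fret 8 → D5 (MIDI 74).
84 − 74 = 10, so the two pitches are 10 semitones apart, with C6 the higher.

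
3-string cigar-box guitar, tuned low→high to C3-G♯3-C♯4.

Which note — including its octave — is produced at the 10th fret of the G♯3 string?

The open G♯3 string plus 10 semitones: G#–A–A#–B–…–E–F–F#.
The walk passes from B into C once, so the octave number goes from 3 to 4.

F♯4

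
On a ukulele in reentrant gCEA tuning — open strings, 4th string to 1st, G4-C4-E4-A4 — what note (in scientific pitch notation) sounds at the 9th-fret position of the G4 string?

G4 is MIDI 67. Adding 9 gives 76, which is E5.

E5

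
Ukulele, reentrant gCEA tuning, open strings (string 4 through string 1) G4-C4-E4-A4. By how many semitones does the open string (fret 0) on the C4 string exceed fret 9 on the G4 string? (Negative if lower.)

-16 semitones

C4 at fret 0 → C4 (MIDI 60); G4 at fret 9 → E5 (MIDI 76).
60 − 76 = -16, so the two pitches are 16 semitones apart.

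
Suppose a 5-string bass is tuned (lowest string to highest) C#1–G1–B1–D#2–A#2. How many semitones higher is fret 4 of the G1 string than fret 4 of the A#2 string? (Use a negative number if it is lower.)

G1 at fret 4 → B1 (MIDI 35); A#2 at fret 4 → D3 (MIDI 50).
35 − 50 = -15, so the two pitches are 15 semitones apart.

-15 semitones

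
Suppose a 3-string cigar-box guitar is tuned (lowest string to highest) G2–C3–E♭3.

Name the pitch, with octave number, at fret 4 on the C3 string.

E3

C3 is MIDI 48. Adding 4 gives 52, which is E3.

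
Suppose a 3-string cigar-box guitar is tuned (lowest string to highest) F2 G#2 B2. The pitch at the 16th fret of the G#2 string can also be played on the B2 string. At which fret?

Fret 16 on G#2 is MIDI 44 + 16 = 60 (C4). On the B2 string (open MIDI 47), that pitch is 60 − 47 = fret 13.

13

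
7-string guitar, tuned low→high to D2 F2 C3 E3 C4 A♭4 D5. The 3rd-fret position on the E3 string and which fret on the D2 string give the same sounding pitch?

17

E3 at fret 3 is E3 + 3 semitones = G3.
The open D2 string is 14 semitones below the open E3, so the same pitch on the D2 string lies at fret 3 + 14 = 17.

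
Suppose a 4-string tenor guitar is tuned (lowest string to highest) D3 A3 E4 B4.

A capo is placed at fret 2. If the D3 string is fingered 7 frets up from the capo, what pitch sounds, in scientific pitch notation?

The capo raises the open D3 by 2 semitones to E3; fretting 7 more gives D3 + 2 + 7 = D3 + 9 semitones = B3.

B3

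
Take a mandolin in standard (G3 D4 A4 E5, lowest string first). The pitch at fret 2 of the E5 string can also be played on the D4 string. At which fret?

16

Fret 2 on E5 is MIDI 76 + 2 = 78 (F#5). On the D4 string (open MIDI 62), that pitch is 78 − 62 = fret 16.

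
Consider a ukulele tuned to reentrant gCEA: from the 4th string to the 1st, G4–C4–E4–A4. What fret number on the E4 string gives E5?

12

E5 is 12 semitones above the open E4 (E–F–F#–G–…–D–D#–E), so it sits at fret 12.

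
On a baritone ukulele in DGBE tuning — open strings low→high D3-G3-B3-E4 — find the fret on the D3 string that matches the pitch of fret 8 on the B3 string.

Fret 8 on B3 is MIDI 59 + 8 = 67 (G4). On the D3 string (open MIDI 50), that pitch is 67 − 50 = fret 17.

17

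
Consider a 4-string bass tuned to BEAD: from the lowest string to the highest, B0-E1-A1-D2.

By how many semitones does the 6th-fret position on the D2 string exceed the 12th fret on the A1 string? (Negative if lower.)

-1 semitone

D2 at fret 6 → G♯2 (MIDI 44); A1 at fret 12 → A2 (MIDI 45).
44 − 45 = -1, so the two pitches are 1 semitone apart.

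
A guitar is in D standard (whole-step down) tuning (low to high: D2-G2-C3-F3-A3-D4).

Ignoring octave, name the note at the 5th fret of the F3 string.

Each fret is one semitone, so F3 + 5 = A#.

A#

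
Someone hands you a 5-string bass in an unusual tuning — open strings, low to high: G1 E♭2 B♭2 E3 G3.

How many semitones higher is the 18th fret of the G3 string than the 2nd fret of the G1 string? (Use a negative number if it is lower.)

40 semitones

G3 at fret 18 → D♭5 (MIDI 73); G1 at fret 2 → A1 (MIDI 33).
73 − 33 = 40, so the two pitches are 40 semitones apart.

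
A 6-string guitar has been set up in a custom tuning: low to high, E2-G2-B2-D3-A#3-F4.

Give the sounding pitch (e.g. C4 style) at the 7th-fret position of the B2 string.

Each fret is one semitone, so B2 + 7 = F#3.
(Equivalently spelled Gb3.)

F#3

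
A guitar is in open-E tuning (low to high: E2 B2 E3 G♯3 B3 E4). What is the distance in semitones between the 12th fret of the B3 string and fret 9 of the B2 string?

B3 at fret 12 → B4 (MIDI 71); B2 at fret 9 → G♯3 (MIDI 56).
71 − 56 = 15, so the two pitches are 15 semitones apart, with B4 the higher.

15 semitones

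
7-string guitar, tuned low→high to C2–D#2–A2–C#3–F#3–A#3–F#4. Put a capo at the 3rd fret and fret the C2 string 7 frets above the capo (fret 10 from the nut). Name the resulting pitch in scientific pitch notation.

The capo raises the open C2 by 3 semitones to D#2; fretting 7 more gives C2 + 3 + 7 = C2 + 10 semitones = A#2.

A#2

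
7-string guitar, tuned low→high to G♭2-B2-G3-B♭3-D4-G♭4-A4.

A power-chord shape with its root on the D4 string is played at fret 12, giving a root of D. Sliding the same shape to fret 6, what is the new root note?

Moving from fret 12 to fret 6 shifts the root by -6 semitones.
D down 6 semitones is A♭.

A♭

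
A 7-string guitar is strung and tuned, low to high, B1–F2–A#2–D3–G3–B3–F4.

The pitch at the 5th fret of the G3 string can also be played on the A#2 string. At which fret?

14

Fret 5 on G3 is MIDI 55 + 5 = 60 (C4). On the A#2 string (open MIDI 46), that pitch is 60 − 46 = fret 14.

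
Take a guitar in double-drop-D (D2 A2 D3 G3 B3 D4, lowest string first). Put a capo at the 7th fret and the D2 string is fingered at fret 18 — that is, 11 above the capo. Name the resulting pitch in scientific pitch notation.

The capo raises the open D2 by 7 semitones to A2; fretting 11 more gives D2 + 7 + 11 = D2 + 18 semitones = G#3.

G#3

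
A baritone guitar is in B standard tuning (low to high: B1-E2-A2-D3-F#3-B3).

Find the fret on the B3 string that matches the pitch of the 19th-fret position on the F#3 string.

Fret 19 on F#3 is MIDI 54 + 19 = 73 (C#5). On the B3 string (open MIDI 59), that pitch is 73 − 59 = fret 14.

14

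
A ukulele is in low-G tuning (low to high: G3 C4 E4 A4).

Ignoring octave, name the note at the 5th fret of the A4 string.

D

A4 is MIDI 69. Adding 5 gives 74; 74 mod 12 = 2, i.e. D.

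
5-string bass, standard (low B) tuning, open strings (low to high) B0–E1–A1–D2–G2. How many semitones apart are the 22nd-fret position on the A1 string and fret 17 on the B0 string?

15 semitones

A1 at fret 22 → G3 (MIDI 55); B0 at fret 17 → E2 (MIDI 40).
55 − 40 = 15, so the two pitches are 15 semitones apart, with G3 the higher.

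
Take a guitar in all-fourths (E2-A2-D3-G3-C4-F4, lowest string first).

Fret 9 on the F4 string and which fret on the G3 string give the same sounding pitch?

Fret 9 on F4 is MIDI 65 + 9 = 74 (D5). On the G3 string (open MIDI 55), that pitch is 74 − 55 = fret 19.

19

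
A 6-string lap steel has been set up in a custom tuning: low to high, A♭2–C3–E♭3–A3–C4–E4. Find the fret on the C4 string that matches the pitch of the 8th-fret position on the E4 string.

E4 at fret 8 is E4 + 8 semitones = C5.
The open C4 string is 4 semitones below the open E4, so the same pitch on the C4 string lies at fret 8 + 4 = 12.

12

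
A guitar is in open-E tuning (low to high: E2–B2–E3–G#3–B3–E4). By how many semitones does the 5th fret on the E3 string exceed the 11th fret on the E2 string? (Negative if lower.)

E3 at fret 5 → A3 (MIDI 57); E2 at fret 11 → D#3 (MIDI 51).
57 − 51 = 6, so the two pitches are 6 semitones apart.

6 semitones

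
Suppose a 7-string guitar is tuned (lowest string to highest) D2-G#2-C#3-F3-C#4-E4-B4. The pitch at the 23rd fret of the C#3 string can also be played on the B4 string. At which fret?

1

Fret 23 on C#3 is MIDI 49 + 23 = 72 (C5). On the B4 string (open MIDI 71), that pitch is 72 − 71 = fret 1.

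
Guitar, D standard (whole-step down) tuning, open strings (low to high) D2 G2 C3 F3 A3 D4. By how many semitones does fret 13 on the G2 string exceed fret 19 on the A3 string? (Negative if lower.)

G2 at fret 13 → G#3 (MIDI 56); A3 at fret 19 → E5 (MIDI 76).
56 − 76 = -20, so the two pitches are 20 semitones apart.

-20 semitones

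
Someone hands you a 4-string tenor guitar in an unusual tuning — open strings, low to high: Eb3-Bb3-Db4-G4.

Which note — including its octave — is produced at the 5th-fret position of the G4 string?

G4 is MIDI 67. Adding 5 gives 72, which is C5.

C5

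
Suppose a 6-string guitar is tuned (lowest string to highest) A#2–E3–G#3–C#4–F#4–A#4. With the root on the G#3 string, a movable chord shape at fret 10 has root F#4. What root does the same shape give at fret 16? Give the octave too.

C5

Moving from fret 10 to fret 16 shifts the root by 6 semitones.
F#4 up 6 semitones is C5.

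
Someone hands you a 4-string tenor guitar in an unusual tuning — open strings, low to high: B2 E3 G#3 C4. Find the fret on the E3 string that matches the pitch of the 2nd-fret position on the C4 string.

10

Fret 2 on C4 is MIDI 60 + 2 = 62 (D4). On the E3 string (open MIDI 52), that pitch is 62 − 52 = fret 10.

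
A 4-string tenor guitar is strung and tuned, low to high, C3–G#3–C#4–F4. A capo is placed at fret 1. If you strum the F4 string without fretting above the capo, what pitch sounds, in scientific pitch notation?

The capo raises the open F4 by 1 semitone to F#4; fretting 0 more gives F4 + 1 + 0 = F4 + 1 semitone = F#4.

F#4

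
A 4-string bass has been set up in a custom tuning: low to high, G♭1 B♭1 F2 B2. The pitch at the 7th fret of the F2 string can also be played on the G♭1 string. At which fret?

18

Fret 7 on F2 is MIDI 41 + 7 = 48 (C3). On the G♭1 string (open MIDI 30), that pitch is 48 − 30 = fret 18.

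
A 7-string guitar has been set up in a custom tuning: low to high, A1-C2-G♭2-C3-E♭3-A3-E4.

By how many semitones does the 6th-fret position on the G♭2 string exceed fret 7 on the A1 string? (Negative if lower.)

G♭2 at fret 6 → C3 (MIDI 48); A1 at fret 7 → E2 (MIDI 40).
48 − 40 = 8, so the two pitches are 8 semitones apart.

8 semitones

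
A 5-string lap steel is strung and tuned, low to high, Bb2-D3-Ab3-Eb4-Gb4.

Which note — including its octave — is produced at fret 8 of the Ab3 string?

E4

Each fret is one semitone, so Ab3 + 8 = E4.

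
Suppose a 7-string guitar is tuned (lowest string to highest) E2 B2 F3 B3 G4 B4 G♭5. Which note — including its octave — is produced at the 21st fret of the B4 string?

Each fret is one semitone, so B4 + 21 = A♭6.
(Equivalently spelled G♯6.)

A♭6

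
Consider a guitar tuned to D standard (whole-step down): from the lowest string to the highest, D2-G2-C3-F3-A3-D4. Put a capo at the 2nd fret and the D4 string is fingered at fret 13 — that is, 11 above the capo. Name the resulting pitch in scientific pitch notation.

The capo raises the open D4 by 2 semitones to E4; fretting 11 more gives D4 + 2 + 11 = D4 + 13 semitones = D♯5.
(Also written E♭.)

D♯5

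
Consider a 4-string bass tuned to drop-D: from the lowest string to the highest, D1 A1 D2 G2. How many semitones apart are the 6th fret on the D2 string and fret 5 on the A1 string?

D2 at fret 6 → G♯2 (MIDI 44); A1 at fret 5 → D2 (MIDI 38).
44 − 38 = 6, so the two pitches are 6 semitones apart, with G♯2 the higher.

6 semitones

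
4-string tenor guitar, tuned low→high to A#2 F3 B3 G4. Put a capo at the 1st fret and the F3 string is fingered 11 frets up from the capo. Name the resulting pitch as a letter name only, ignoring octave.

The capo raises the open F3 by 1 semitone to F#3; fretting 11 more gives F3 + 1 + 11 = F3 + 12 semitones, landing on F.

F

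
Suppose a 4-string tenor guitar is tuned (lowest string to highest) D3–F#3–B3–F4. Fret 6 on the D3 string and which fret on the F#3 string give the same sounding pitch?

2

Fret 6 on D3 is MIDI 50 + 6 = 56 (G#3). On the F#3 string (open MIDI 54), that pitch is 56 − 54 = fret 2.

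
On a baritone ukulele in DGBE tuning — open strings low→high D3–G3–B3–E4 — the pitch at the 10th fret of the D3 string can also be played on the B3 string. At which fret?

Fret 10 on D3 is MIDI 50 + 10 = 60 (C4). On the B3 string (open MIDI 59), that pitch is 60 − 59 = fret 1.

1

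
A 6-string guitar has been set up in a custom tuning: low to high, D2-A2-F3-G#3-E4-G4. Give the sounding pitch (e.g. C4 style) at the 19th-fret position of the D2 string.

A3

D2 is MIDI 38. Adding 19 gives 57, which is A3.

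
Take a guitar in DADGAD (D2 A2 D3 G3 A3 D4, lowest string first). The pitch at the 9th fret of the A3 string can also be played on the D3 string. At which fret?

Fret 9 on A3 is MIDI 57 + 9 = 66 (F#4). On the D3 string (open MIDI 50), that pitch is 66 − 50 = fret 16.

16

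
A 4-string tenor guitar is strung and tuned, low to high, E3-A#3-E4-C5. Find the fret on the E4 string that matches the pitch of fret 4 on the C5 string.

12

Fret 4 on C5 is MIDI 72 + 4 = 76 (E5). On the E4 string (open MIDI 64), that pitch is 76 − 64 = fret 12.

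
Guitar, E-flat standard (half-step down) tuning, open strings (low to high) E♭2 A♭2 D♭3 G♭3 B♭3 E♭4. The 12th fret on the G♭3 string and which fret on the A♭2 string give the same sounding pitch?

22

Fret 12 on G♭3 is MIDI 54 + 12 = 66 (G♭4). On the A♭2 string (open MIDI 44), that pitch is 66 − 44 = fret 22.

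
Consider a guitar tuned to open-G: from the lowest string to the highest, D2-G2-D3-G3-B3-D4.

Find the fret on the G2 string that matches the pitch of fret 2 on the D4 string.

Fret 2 on D4 is MIDI 62 + 2 = 64 (E4). On the G2 string (open MIDI 43), that pitch is 64 − 43 = fret 21.

21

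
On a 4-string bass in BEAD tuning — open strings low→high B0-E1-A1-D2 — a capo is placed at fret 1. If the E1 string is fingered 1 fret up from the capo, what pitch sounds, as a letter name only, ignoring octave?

F#

The capo raises the open E1 by 1 semitone to F1; fretting 1 more gives E1 + 1 + 1 = E1 + 2 semitones, landing on F#.
(Also written Gb.)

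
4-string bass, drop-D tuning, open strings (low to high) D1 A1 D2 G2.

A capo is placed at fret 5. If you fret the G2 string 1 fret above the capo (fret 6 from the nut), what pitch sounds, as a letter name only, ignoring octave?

The capo raises the open G2 by 5 semitones to C3; fretting 1 more gives G2 + 5 + 1 = G2 + 6 semitones, landing on C#.

C#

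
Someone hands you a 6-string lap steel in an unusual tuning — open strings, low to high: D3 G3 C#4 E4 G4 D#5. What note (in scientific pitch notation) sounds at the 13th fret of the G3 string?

G#4

Each fret is one semitone, so G3 + 13 = G#4.
(Equivalently spelled Ab4.)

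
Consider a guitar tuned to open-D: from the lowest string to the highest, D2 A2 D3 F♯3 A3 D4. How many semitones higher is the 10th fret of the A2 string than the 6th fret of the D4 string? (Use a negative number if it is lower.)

-13 semitones

A2 at fret 10 → G3 (MIDI 55); D4 at fret 6 → G♯4 (MIDI 68).
55 − 68 = -13, so the two pitches are 13 semitones apart.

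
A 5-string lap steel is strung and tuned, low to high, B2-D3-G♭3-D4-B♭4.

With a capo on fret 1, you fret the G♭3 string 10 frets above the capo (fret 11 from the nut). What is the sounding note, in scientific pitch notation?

The capo raises the open G♭3 by 1 semitone to G3; fretting 10 more gives G♭3 + 1 + 10 = G♭3 + 11 semitones = F4.

F4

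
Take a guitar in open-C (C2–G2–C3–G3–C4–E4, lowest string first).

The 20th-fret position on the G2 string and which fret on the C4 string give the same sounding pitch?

3

Fret 20 on G2 is MIDI 43 + 20 = 63 (D#4). On the C4 string (open MIDI 60), that pitch is 63 − 60 = fret 3.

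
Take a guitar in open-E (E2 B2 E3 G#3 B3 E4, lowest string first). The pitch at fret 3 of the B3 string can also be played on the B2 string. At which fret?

15

Fret 3 on B3 is MIDI 59 + 3 = 62 (D4). On the B2 string (open MIDI 47), that pitch is 62 − 47 = fret 15.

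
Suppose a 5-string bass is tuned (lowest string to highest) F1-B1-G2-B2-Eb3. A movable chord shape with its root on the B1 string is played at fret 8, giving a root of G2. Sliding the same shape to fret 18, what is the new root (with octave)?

F3

Moving from fret 8 to fret 18 shifts the root by 10 semitones.
G2 up 10 semitones is F3.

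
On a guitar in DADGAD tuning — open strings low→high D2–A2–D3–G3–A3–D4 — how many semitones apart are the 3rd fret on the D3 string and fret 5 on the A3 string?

9 semitones

D3 at fret 3 → F3 (MIDI 53); A3 at fret 5 → D4 (MIDI 62).
53 − 62 = -9, so the two pitches are 9 semitones apart, with D4 the higher.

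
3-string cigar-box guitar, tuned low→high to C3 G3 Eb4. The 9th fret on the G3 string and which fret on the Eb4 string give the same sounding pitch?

G3 at fret 9 is G3 + 9 semitones = E4.
The open Eb4 string is 8 semitones above the open G3, so the same pitch on the Eb4 string lies at fret 9 − 8 = 1.

1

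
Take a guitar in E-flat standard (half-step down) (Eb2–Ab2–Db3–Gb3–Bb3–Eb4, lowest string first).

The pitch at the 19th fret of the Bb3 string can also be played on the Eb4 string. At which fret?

Fret 19 on Bb3 is MIDI 58 + 19 = 77 (F5). On the Eb4 string (open MIDI 63), that pitch is 77 − 63 = fret 14.

14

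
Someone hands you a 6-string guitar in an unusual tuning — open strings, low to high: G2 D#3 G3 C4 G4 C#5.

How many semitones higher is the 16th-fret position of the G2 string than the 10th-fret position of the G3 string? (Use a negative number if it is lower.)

G2 at fret 16 → B3 (MIDI 59); G3 at fret 10 → F4 (MIDI 65).
59 − 65 = -6, so the two pitches are 6 semitones apart.

-6 semitones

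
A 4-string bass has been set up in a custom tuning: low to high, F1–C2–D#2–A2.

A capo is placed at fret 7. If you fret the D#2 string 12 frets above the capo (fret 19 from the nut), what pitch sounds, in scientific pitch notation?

A#3

The capo raises the open D#2 by 7 semitones to A#2; fretting 12 more gives D#2 + 7 + 12 = D#2 + 19 semitones = A#3.
(Also written Bb.)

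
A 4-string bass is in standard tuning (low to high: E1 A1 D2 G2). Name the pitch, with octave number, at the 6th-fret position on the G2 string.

C#3

G2 is MIDI 43. Adding 6 gives 49, which is C#3.
(Equivalently spelled Db3.)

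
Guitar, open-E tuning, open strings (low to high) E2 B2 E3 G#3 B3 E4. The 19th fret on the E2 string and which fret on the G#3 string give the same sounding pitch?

3

E2 at fret 19 is E2 + 19 semitones = B3.
The open G#3 string is 16 semitones above the open E2, so the same pitch on the G#3 string lies at fret 19 − 16 = 3.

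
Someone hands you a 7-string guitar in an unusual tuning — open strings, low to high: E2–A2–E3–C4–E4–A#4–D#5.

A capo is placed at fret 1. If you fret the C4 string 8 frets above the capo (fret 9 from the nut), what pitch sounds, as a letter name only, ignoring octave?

The capo raises the open C4 by 1 semitone to C#4; fretting 8 more gives C4 + 1 + 8 = C4 + 9 semitones, landing on A.

A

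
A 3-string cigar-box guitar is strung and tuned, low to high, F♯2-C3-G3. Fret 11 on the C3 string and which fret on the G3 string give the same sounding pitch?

Fret 11 on C3 is MIDI 48 + 11 = 59 (B3). On the G3 string (open MIDI 55), that pitch is 59 − 55 = fret 4.

4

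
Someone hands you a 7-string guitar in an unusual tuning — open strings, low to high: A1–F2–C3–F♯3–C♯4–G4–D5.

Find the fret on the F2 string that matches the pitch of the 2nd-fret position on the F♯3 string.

Fret 2 on F♯3 is MIDI 54 + 2 = 56 (G♯3). On the F2 string (open MIDI 41), that pitch is 56 − 41 = fret 15.

15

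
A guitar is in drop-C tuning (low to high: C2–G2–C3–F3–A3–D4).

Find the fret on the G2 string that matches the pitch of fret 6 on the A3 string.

Fret 6 on A3 is MIDI 57 + 6 = 63 (D♯4). On the G2 string (open MIDI 43), that pitch is 63 − 43 = fret 20.

20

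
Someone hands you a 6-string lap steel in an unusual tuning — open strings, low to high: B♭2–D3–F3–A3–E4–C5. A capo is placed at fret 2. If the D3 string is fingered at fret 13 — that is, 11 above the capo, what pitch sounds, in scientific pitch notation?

The capo raises the open D3 by 2 semitones to E3; fretting 11 more gives D3 + 2 + 11 = D3 + 13 semitones = E♭4.
(Also written D♯.)

E♭4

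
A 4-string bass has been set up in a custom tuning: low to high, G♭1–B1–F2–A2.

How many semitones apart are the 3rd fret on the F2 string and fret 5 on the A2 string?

6 semitones

F2 at fret 3 → A♭2 (MIDI 44); A2 at fret 5 → D3 (MIDI 50).
44 − 50 = -6, so the two pitches are 6 semitones apart, with D3 the higher.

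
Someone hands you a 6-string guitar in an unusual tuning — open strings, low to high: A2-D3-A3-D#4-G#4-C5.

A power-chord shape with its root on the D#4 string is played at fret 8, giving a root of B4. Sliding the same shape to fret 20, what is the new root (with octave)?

Moving from fret 8 to fret 20 shifts the root by 12 semitones.
B4 up 12 semitones is B5.

B5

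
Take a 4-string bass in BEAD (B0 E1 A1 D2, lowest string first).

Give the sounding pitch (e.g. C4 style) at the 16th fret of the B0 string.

B0 is MIDI 23. Adding 16 gives 39, which is D#2.
(Equivalently spelled Eb2.)

D#2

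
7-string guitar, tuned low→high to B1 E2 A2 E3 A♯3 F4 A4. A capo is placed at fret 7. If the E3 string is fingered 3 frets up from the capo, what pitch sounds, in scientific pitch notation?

The capo raises the open E3 by 7 semitones to B3; fretting 3 more gives E3 + 7 + 3 = E3 + 10 semitones = D4.

D4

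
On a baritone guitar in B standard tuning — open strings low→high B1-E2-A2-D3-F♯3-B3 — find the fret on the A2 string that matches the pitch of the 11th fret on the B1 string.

1

B1 at fret 11 is B1 + 11 semitones = A♯2.
The open A2 string is 10 semitones above the open B1, so the same pitch on the A2 string lies at fret 11 − 10 = 1.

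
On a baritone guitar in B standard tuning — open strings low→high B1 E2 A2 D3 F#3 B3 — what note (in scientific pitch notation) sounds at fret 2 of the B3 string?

B3 is MIDI 59. Adding 2 gives 61, which is C#4.

C#4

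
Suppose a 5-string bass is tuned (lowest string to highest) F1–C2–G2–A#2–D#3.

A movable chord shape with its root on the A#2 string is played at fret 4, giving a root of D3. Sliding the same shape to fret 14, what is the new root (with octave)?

Moving from fret 4 to fret 14 shifts the root by 10 semitones.
D3 up 10 semitones is C4.

C4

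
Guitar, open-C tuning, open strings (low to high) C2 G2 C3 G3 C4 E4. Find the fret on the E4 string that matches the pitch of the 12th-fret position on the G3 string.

3

Fret 12 on G3 is MIDI 55 + 12 = 67 (G4). On the E4 string (open MIDI 64), that pitch is 67 − 64 = fret 3.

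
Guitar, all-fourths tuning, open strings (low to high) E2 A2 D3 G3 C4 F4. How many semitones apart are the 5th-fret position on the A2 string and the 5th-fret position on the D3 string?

5 semitones

A2 at fret 5 → D3 (MIDI 50); D3 at fret 5 → G3 (MIDI 55).
50 − 55 = -5, so the two pitches are 5 semitones apart, with G3 the higher.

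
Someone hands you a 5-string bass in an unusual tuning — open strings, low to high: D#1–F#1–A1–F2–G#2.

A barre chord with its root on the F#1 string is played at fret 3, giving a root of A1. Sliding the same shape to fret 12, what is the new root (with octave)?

Moving from fret 3 to fret 12 shifts the root by 9 semitones.
A1 up 9 semitones is F#2.

F#2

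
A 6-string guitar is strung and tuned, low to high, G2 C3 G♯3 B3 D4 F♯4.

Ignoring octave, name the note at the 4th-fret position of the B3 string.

Each fret is one semitone, so B3 + 4 = D♯.

D♯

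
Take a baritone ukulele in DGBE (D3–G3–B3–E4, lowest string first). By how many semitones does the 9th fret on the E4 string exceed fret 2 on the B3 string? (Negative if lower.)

E4 at fret 9 → C#5 (MIDI 73); B3 at fret 2 → C#4 (MIDI 61).
73 − 61 = 12, so the two pitches are 12 semitones apart.

12 semitones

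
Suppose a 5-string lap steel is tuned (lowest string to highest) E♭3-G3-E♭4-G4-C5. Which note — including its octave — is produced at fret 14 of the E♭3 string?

F4

The open E♭3 string plus 14 semitones: Eb–E–F–Gb–…–Eb–E–F.
The walk passes from B into C once, so the octave number goes from 3 to 4.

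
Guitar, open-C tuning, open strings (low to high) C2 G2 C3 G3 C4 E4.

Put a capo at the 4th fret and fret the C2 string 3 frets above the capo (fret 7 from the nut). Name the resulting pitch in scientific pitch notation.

G2

The capo raises the open C2 by 4 semitones to E2; fretting 3 more gives C2 + 4 + 3 = C2 + 7 semitones = G2.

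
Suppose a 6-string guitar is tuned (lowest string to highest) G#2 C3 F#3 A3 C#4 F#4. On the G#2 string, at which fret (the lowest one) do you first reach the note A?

From G#2, count semitones up the chromatic scale until reaching A: G#–A — 1 step.

1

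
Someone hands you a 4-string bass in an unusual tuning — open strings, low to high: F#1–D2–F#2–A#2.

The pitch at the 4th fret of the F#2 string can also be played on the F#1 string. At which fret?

16

F#2 at fret 4 is F#2 + 4 semitones = A#2.
The open F#1 string is 12 semitones below the open F#2, so the same pitch on the F#1 string lies at fret 4 + 12 = 16.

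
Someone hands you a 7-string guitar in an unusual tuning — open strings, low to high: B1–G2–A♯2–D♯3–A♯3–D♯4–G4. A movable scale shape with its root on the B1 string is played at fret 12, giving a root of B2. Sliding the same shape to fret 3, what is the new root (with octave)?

D2

Moving from fret 12 to fret 3 shifts the root by -9 semitones.
B2 down 9 semitones is D2.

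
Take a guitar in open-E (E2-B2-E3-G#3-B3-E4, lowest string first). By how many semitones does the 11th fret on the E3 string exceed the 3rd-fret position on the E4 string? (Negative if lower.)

-4 semitones

E3 at fret 11 → D#4 (MIDI 63); E4 at fret 3 → G4 (MIDI 67).
63 − 67 = -4, so the two pitches are 4 semitones apart.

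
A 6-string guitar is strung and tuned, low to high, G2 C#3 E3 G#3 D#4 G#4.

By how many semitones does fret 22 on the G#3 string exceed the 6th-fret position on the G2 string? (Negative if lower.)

29 semitones

G#3 at fret 22 → F#5 (MIDI 78); G2 at fret 6 → C#3 (MIDI 49).
78 − 49 = 29, so the two pitches are 29 semitones apart.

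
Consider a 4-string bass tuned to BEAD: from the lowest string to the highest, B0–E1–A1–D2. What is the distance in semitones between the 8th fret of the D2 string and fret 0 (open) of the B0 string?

D2 at fret 8 → A#2 (MIDI 46); B0 at fret 0 → B0 (MIDI 23).
46 − 23 = 23, so the two pitches are 23 semitones apart, with A#2 the higher.

23 semitones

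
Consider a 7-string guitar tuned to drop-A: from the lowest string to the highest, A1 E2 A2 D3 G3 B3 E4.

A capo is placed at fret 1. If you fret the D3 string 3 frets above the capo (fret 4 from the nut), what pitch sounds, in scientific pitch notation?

F#3

The capo raises the open D3 by 1 semitone to D#3; fretting 3 more gives D3 + 1 + 3 = D3 + 4 semitones = F#3.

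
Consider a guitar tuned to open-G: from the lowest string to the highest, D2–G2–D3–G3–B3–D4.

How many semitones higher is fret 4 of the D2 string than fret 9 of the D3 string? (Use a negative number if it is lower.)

D2 at fret 4 → F#2 (MIDI 42); D3 at fret 9 → B3 (MIDI 59).
42 − 59 = -17, so the two pitches are 17 semitones apart.

-17 semitones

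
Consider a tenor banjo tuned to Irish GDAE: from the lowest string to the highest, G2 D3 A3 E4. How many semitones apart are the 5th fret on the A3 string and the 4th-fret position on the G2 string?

15 semitones

A3 at fret 5 → D4 (MIDI 62); G2 at fret 4 → B2 (MIDI 47).
62 − 47 = 15, so the two pitches are 15 semitones apart, with D4 the higher.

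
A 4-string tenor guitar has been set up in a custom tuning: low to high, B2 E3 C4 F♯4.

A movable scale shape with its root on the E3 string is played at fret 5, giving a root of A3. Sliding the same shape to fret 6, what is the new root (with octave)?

A♯3

Moving from fret 5 to fret 6 shifts the root by 1 semitone.
A3 up 1 semitone is A♯3.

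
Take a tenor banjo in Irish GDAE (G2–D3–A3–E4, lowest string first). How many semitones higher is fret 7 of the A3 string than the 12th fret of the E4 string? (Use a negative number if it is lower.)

A3 at fret 7 → E4 (MIDI 64); E4 at fret 12 → E5 (MIDI 76).
64 − 76 = -12, so the two pitches are 12 semitones apart.

-12 semitones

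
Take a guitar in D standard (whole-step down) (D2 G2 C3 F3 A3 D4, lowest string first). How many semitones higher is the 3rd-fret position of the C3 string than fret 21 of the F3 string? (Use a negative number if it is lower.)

C3 at fret 3 → D#3 (MIDI 51); F3 at fret 21 → D5 (MIDI 74).
51 − 74 = -23, so the two pitches are 23 semitones apart.

-23 semitones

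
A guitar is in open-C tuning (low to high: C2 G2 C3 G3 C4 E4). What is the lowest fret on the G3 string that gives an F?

From G3, count semitones up the chromatic scale until reaching F: G–G#–A–A#–…–D#–E–F — 10 steps.

10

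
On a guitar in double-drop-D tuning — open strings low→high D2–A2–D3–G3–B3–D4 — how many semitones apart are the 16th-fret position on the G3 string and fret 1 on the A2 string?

G3 at fret 16 → B4 (MIDI 71); A2 at fret 1 → A♯2 (MIDI 46).
71 − 46 = 25, so the two pitches are 25 semitones apart, with B4 the higher.

25 semitones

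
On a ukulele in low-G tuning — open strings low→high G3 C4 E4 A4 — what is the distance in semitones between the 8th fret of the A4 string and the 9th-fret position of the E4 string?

A4 at fret 8 → F5 (MIDI 77); E4 at fret 9 → C#5 (MIDI 73).
77 − 73 = 4, so the two pitches are 4 semitones apart, with F5 the higher.

4 semitones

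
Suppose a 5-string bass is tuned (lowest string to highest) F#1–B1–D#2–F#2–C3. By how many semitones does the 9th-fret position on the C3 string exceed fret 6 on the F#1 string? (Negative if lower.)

21 semitones

C3 at fret 9 → A3 (MIDI 57); F#1 at fret 6 → C2 (MIDI 36).
57 − 36 = 21, so the two pitches are 21 semitones apart.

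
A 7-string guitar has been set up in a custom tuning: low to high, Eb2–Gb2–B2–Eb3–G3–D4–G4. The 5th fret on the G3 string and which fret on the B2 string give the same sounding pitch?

13

G3 at fret 5 is G3 + 5 semitones = C4.
The open B2 string is 8 semitones below the open G3, so the same pitch on the B2 string lies at fret 5 + 8 = 13.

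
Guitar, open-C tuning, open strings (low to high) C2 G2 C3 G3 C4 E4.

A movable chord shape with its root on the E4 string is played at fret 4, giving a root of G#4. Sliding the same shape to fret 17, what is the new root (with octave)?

Moving from fret 4 to fret 17 shifts the root by 13 semitones.
G#4 up 13 semitones is A5.

A5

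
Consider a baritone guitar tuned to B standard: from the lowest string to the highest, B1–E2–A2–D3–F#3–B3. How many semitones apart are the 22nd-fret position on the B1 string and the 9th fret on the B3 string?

11 semitones

B1 at fret 22 → A3 (MIDI 57); B3 at fret 9 → G#4 (MIDI 68).
57 − 68 = -11, so the two pitches are 11 semitones apart, with G#4 the higher.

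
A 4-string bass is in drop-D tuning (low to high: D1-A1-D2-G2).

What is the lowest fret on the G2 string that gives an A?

2

From G2, count semitones up the chromatic scale until reaching A: G–G#–A — 2 steps.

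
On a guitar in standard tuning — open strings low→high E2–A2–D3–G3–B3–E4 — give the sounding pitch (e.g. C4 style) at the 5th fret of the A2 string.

A2 is MIDI 45. Adding 5 gives 50, which is D3.

D3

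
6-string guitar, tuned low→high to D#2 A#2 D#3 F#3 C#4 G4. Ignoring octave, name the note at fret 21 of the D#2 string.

The open D#2 string plus 21 semitones: D#–E–F–F#–…–A#–B–C.

C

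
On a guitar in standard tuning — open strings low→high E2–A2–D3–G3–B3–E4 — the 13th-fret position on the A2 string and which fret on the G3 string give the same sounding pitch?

A2 at fret 13 is A2 + 13 semitones = A#3.
The open G3 string is 10 semitones above the open A2, so the same pitch on the G3 string lies at fret 13 − 10 = 3.

3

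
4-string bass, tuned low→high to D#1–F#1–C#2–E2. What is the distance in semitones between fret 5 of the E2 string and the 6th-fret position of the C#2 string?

2 semitones

E2 at fret 5 → A2 (MIDI 45); C#2 at fret 6 → G2 (MIDI 43).
45 − 43 = 2, so the two pitches are 2 semitones apart, with A2 the higher.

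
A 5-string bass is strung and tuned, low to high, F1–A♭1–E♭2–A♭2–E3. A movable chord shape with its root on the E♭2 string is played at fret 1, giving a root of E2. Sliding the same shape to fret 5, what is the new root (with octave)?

A♭2

Moving from fret 1 to fret 5 shifts the root by 4 semitones.
E2 up 4 semitones is A♭2.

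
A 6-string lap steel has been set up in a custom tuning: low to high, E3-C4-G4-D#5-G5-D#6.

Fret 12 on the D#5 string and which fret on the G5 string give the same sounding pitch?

8

D#5 at fret 12 is D#5 + 12 semitones = D#6.
The open G5 string is 4 semitones above the open D#5, so the same pitch on the G5 string lies at fret 12 − 4 = 8.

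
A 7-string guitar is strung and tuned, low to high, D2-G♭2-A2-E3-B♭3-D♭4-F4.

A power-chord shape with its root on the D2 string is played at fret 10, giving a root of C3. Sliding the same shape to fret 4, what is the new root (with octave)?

Moving from fret 10 to fret 4 shifts the root by -6 semitones.
C3 down 6 semitones is G♭2.

G♭2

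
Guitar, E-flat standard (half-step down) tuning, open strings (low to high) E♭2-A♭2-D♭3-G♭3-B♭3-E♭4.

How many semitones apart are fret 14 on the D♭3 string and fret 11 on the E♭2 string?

13 semitones

D♭3 at fret 14 → E♭4 (MIDI 63); E♭2 at fret 11 → D3 (MIDI 50).
63 − 50 = 13, so the two pitches are 13 semitones apart, with E♭4 the higher.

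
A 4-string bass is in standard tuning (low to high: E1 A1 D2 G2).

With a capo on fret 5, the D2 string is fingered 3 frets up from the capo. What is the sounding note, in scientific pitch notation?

A♯2

The capo raises the open D2 by 5 semitones to G2; fretting 3 more gives D2 + 5 + 3 = D2 + 8 semitones = A♯2.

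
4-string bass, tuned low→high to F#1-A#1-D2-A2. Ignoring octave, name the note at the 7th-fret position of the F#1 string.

F#1 is MIDI 30. Adding 7 gives 37; 37 mod 12 = 1, i.e. C#.
(Equivalently spelled Db.)

C#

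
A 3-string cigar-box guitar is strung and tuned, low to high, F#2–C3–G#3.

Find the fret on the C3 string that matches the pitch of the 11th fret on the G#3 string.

19

G#3 at fret 11 is G#3 + 11 semitones = G4.
The open C3 string is 8 semitones below the open G#3, so the same pitch on the C3 string lies at fret 11 + 8 = 19.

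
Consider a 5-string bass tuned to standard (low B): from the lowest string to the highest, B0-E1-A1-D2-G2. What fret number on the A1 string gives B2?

B2 is 14 semitones above the open A1 (A–A#–B–C–…–A–A#–B), so it sits at fret 14.

14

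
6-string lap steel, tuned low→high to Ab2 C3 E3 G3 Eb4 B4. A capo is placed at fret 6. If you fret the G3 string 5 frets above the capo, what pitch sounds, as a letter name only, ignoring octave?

Gb

The capo raises the open G3 by 6 semitones to Db4; fretting 5 more gives G3 + 6 + 5 = G3 + 11 semitones, landing on Gb.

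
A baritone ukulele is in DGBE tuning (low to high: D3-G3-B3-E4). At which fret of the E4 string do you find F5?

F5 is 13 semitones above the open E4 (E–F–F#–G–…–D#–E–F), so it sits at fret 13.

13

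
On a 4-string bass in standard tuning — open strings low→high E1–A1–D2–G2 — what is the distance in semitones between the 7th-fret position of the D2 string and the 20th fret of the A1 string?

8 semitones

D2 at fret 7 → A2 (MIDI 45); A1 at fret 20 → F3 (MIDI 53).
45 − 53 = -8, so the two pitches are 8 semitones apart, with F3 the higher.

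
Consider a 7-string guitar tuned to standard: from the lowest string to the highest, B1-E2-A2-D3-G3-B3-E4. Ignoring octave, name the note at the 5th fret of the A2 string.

D

A2 is MIDI 45. Adding 5 gives 50; 50 mod 12 = 2, i.e. D.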